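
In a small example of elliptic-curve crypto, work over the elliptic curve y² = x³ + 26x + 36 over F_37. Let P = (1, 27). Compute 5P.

Repeated addition: build up to 5P.
2P: tangent at (1, 27): λ = (3·1² + 26)/(2·27) ≡ 29/17. 17⁻¹ ≡ 24 (mod 37), so λ ≡ 29·24 ≡ 30.
  x = λ² - 1 - 1 = 900 - 2 ≡ 10; y = λ·(1 - 10) - 27 ≡ 36. → (10, 36)
3P: (10, 36) + (1, 27). λ = (27 - 36)/(1 - 10) ≡ 28/28 mod 37. 28⁻¹ ≡ 4 (mod 37), so λ ≡ 1.
  x = λ² - 10 - 1 = 1 - 11 ≡ 27; y = λ·(10 - 27) - 36 ≡ 21. → (27, 21)
4P: (27, 21) + (1, 27). λ = (27 - 21)/(1 - 27) ≡ 6/11 mod 37. 11⁻¹ ≡ 27 (mod 37), so λ ≡ 14.
  x = λ² - 27 - 1 = 196 - 28 ≡ 20; y = λ·(27 - 20) - 21 ≡ 3. → (20, 3)
5P: (20, 3) + (1, 27). λ = (27 - 3)/(1 - 20) ≡ 24/18 mod 37. 18⁻¹ ≡ 35 (mod 37) since 18·35 = 630 ≡ 1, so λ ≡ 26.
  x = λ² - 20 - 1 = 676 - 21 ≡ 26; y = λ·(20 - 26) - 3 ≡ 26. → (26, 26)

(26, 26)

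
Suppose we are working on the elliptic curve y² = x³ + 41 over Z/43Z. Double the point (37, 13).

tangent at (37, 13): λ = (3·37² + 0)/(2·13) ≡ 22/26. 26⁻¹ ≡ 5 (mod 43) since 26·5 = 130 ≡ 1, so λ ≡ 22·5 ≡ 24.
  x = λ² - 37 - 37 = 576 - 74 ≡ 29; y = λ·(37 - 29) - 13 ≡ 7. → (29, 7)

(29, 7)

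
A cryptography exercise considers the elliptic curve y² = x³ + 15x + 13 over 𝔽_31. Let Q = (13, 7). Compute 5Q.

Double-and-add on 5 = (101)₂. Start with Q = (13, 7) for the leading 1-bit.
double: tangent at (13, 7): λ = (3·13² + 15)/(2·7) ≡ 26/14. 14⁻¹ ≡ 20 (mod 31), so λ ≡ 26·20 ≡ 24.
  x = λ² - 13 - 13 = 576 - 26 ≡ 23; y = λ·(13 - 23) - 7 ≡ 1. → (23, 1)
double: tangent at (23, 1): λ = (3·23² + 15)/(2·1) ≡ 21/2. 2⁻¹ ≡ 16 (mod 31) since 2·16 = 32 ≡ 1, so λ ≡ 21·16 ≡ 26.
  x = λ² - 23 - 23 = 676 - 46 ≡ 10; y = λ·(23 - 10) - 1 ≡ 27. → (10, 27)
add Q: (10, 27) + (13, 7). λ = (7 - 27)/(13 - 10) ≡ 11/3 mod 31. 3⁻¹ ≡ 21 (mod 31), so λ ≡ 14.
  x = λ² - 10 - 13 = 196 - 23 ≡ 18; y = λ·(10 - 18) - 27 ≡ 16. → (18, 16)

(18, 16)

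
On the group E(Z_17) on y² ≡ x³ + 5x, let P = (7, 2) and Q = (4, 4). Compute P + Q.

(7, 2) + (4, 4). λ = (4 - 2)/(4 - 7) ≡ 2/14 mod 17. 14⁻¹ ≡ 11 (mod 17), so λ ≡ 5.
  x = λ² - 7 - 4 = 25 - 11 ≡ 14; y = λ·(7 - 14) - 2 ≡ 14. → (14, 14)

(14, 14)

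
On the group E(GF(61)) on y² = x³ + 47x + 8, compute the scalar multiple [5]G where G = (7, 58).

(22, 10)

Repeated addition: build up to 5G.
2G: tangent at (7, 58): λ = (3·7² + 47)/(2·58) ≡ 11/55. 55⁻¹ ≡ 10 (mod 61) since 55·10 = 550 ≡ 1, so λ ≡ 11·10 ≡ 49.
  x = λ² - 7 - 7 = 2401 - 14 ≡ 8; y = λ·(7 - 8) - 58 ≡ 15. → (8, 15)
3G: (8, 15) + (7, 58). λ = (58 - 15)/(7 - 8) ≡ 43/60 mod 61. 60⁻¹ ≡ 60 (mod 61) since 60·60 = 3600 ≡ 1, so λ ≡ 18.
  x = λ² - 8 - 7 = 324 - 15 ≡ 4; y = λ·(8 - 4) - 15 ≡ 57. → (4, 57)
4G: (4, 57) + (7, 58). λ = (58 - 57)/(7 - 4) ≡ 1/3 mod 61. 3⁻¹ ≡ 41 (mod 61) since 3·41 = 123 ≡ 1, so λ ≡ 41.
  x = λ² - 4 - 7 = 1681 - 11 ≡ 23; y = λ·(4 - 23) - 57 ≡ 18. → (23, 18)
5G: (23, 18) + (7, 58). λ = (58 - 18)/(7 - 23) ≡ 40/45 mod 61. 45⁻¹ ≡ 19 (mod 61), so λ ≡ 28.
  x = λ² - 23 - 7 = 784 - 30 ≡ 22; y = λ·(23 - 22) - 18 ≡ 10. → (22, 10)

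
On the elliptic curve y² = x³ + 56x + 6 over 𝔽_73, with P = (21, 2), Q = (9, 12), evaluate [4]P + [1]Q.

First 4P:
Repeated addition: build up to 4P.
2P: tangent at (21, 2): λ = (3·21² + 56)/(2·2) ≡ 65/4. 4⁻¹ ≡ 55 (mod 73) since 4·55 = 220 ≡ 1, so λ ≡ 65·55 ≡ 71.
  x = λ² - 21 - 21 = 5041 - 42 ≡ 35; y = λ·(21 - 35) - 2 ≡ 26. → (35, 26)
3P: (35, 26) + (21, 2). λ = (2 - 26)/(21 - 35) ≡ 49/59 mod 73. 59⁻¹ ≡ 26 (mod 73) since 59·26 = 1534 ≡ 1, so λ ≡ 33.
  x = λ² - 35 - 21 = 1089 - 56 ≡ 11; y = λ·(35 - 11) - 26 ≡ 36. → (11, 36)
4P: (11, 36) + (21, 2). λ = (2 - 36)/(21 - 11) ≡ 39/10 mod 73. 10⁻¹ ≡ 22 (mod 73), so λ ≡ 55.
  x = λ² - 11 - 21 = 3025 - 32 ≡ 0; y = λ·(11 - 0) - 36 ≡ 58. → (0, 58)
4P = (0, 58).
Finally 4P + Q:
(0, 58) + (9, 12). λ = (12 - 58)/(9 - 0) ≡ 27/9 mod 73. 9⁻¹ ≡ 65 (mod 73) since 9·65 = 585 ≡ 1, so λ ≡ 3.
  x = λ² - 0 - 9 = 9 - 9 ≡ 0; y = λ·(0 - 0) - 58 ≡ 15. → (0, 15)

(0, 15)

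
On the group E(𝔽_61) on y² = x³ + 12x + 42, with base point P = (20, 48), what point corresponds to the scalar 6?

Repeated addition: build up to 6P.
2P: tangent at (20, 48): λ = (3·20² + 12)/(2·48) ≡ 53/35. 35⁻¹ ≡ 7 (mod 61) since 35·7 = 245 ≡ 1, so λ ≡ 53·7 ≡ 5.
  x = λ² - 20 - 20 = 25 - 40 ≡ 46; y = λ·(20 - 46) - 48 ≡ 5. → (46, 5)
3P: (46, 5) + (20, 48). λ = (48 - 5)/(20 - 46) ≡ 43/35 mod 61. 35⁻¹ ≡ 7 (mod 61), so λ ≡ 57.
  x = λ² - 46 - 20 = 3249 - 66 ≡ 11; y = λ·(46 - 11) - 5 ≡ 38. → (11, 38)
4P: (11, 38) + (20, 48). λ = (48 - 38)/(20 - 11) ≡ 10/9 mod 61. 9⁻¹ ≡ 34 (mod 61) since 9·34 = 306 ≡ 1, so λ ≡ 35.
  x = λ² - 11 - 20 = 1225 - 31 ≡ 35; y = λ·(11 - 35) - 38 ≡ 37. → (35, 37)
5P: (35, 37) + (20, 48). λ = (48 - 37)/(20 - 35) ≡ 11/46 mod 61. 46⁻¹ ≡ 4 (mod 61) since 46·4 = 184 ≡ 1, so λ ≡ 44.
  x = λ² - 35 - 20 = 1936 - 55 ≡ 51; y = λ·(35 - 51) - 37 ≡ 52. → (51, 52)
6P: (51, 52) + (20, 48). λ = (48 - 52)/(20 - 51) ≡ 57/30 mod 61. 30⁻¹ ≡ 59 (mod 61) since 30·59 = 1770 ≡ 1, so λ ≡ 8.
  x = λ² - 51 - 20 = 64 - 71 ≡ 54; y = λ·(51 - 54) - 52 ≡ 46. → (54, 46)

(54, 46)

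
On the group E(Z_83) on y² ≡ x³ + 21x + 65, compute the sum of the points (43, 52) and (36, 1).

(52, 1)

(43, 52) + (36, 1). λ = (1 - 52)/(36 - 43) ≡ 32/76 mod 83. 76⁻¹ ≡ 71 (mod 83), so λ ≡ 31.
  x = λ² - 43 - 36 = 961 - 79 ≡ 52; y = λ·(43 - 52) - 52 ≡ 1. → (52, 1)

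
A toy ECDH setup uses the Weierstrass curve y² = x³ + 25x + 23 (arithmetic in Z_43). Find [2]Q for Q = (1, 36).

(2, 9)

tangent at (1, 36): λ = (3·1² + 25)/(2·36) ≡ 28/29. 29⁻¹ ≡ 3 (mod 43), so λ ≡ 28·3 ≡ 41.
  x = λ² - 1 - 1 = 1681 - 2 ≡ 2; y = λ·(1 - 2) - 36 ≡ 9. → (2, 9)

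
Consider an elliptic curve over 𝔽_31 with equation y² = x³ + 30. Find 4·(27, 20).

Write Q = (27, 20).
Repeated addition: build up to 4Q.
2Q: tangent at (27, 20): λ = (3·27² + 0)/(2·20) ≡ 17/9. 9⁻¹ ≡ 7 (mod 31) since 9·7 = 63 ≡ 1, so λ ≡ 17·7 ≡ 26.
  x = λ² - 27 - 27 = 676 - 54 ≡ 2; y = λ·(27 - 2) - 20 ≡ 10. → (2, 10)
3Q: (2, 10) + (27, 20). λ = (20 - 10)/(27 - 2) ≡ 10/25 mod 31. 25⁻¹ ≡ 5 (mod 31), so λ ≡ 19.
  x = λ² - 2 - 27 = 361 - 29 ≡ 22; y = λ·(2 - 22) - 10 ≡ 13. → (22, 13)
4Q: (22, 13) + (27, 20). λ = (20 - 13)/(27 - 22) ≡ 7/5 mod 31. 5⁻¹ ≡ 25 (mod 31), so λ ≡ 20.
  x = λ² - 22 - 27 = 400 - 49 ≡ 10; y = λ·(22 - 10) - 13 ≡ 10. → (10, 10)

(10, 10)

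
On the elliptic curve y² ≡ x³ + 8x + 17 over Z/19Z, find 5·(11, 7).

(5, 12)

Write Q = (11, 7).
Repeated addition: build up to 5Q.
2Q: tangent at (11, 7): λ = (3·11² + 8)/(2·7) ≡ 10/14. 14⁻¹ ≡ 15 (mod 19), so λ ≡ 10·15 ≡ 17.
  x = λ² - 11 - 11 = 289 - 22 ≡ 1; y = λ·(11 - 1) - 7 ≡ 11. → (1, 11)
3Q: (1, 11) + (11, 7). λ = (7 - 11)/(11 - 1) ≡ 15/10 mod 19. 10⁻¹ ≡ 2 (mod 19), so λ ≡ 11.
  x = λ² - 1 - 11 = 121 - 12 ≡ 14; y = λ·(1 - 14) - 11 ≡ 17. → (14, 17)
4Q: (14, 17) + (11, 7). λ = (7 - 17)/(11 - 14) ≡ 9/16 mod 19. 16⁻¹ ≡ 6 (mod 19) since 16·6 = 96 ≡ 1, so λ ≡ 16.
  x = λ² - 14 - 11 = 256 - 25 ≡ 3; y = λ·(14 - 3) - 17 ≡ 7. → (3, 7)
5Q: (3, 7) + (11, 7). λ = (7 - 7)/(11 - 3) ≡ 0/8 mod 19. 8⁻¹ ≡ 12 (mod 19) since 8·12 = 96 ≡ 1, so λ ≡ 0.
  x = λ² - 3 - 11 = 0 - 14 ≡ 5; y = λ·(3 - 5) - 7 ≡ 12. → (5, 12)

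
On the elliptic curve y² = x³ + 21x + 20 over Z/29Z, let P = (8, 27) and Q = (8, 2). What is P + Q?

The two points share x = 8 and their y-coordinates satisfy 27 + 2 ≡ 0 (mod 29), so they are inverses. Their sum is ∞.

O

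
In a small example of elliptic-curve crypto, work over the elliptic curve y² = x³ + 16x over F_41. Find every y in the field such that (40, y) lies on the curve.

x³ + 16x + 0 = 64640 ≡ 24 (mod 41).
24 is a non-residue mod 41; no y exists.

none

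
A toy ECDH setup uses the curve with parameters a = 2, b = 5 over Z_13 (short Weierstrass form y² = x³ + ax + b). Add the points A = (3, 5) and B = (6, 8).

(5, 6)

(3, 5) + (6, 8). λ = (8 - 5)/(6 - 3) ≡ 3/3 mod 13. 3⁻¹ ≡ 9 (mod 13), so λ ≡ 1.
  x = λ² - 3 - 6 = 1 - 9 ≡ 5; y = λ·(3 - 5) - 5 ≡ 6. → (5, 6)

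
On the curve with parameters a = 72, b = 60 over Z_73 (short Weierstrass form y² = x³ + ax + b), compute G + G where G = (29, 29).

tangent at (29, 29): λ = (3·29² + 72)/(2·29) ≡ 40/58. 58⁻¹ ≡ 34 (mod 73) since 58·34 = 1972 ≡ 1, so λ ≡ 40·34 ≡ 46.
  x = λ² - 29 - 29 = 2116 - 58 ≡ 14; y = λ·(29 - 14) - 29 ≡ 4. → (14, 4)

(14, 4)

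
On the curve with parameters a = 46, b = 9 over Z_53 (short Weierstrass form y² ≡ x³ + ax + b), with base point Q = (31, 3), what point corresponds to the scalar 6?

Double-and-add on 6 = (110)₂. Start with Q = (31, 3) for the leading 1-bit.
double: tangent at (31, 3): λ = (3·31² + 46)/(2·3) ≡ 14/6. 6⁻¹ ≡ 9 (mod 53) since 6·9 = 54 ≡ 1, so λ ≡ 14·9 ≡ 20.
  x = λ² - 31 - 31 = 400 - 62 ≡ 20; y = λ·(31 - 20) - 3 ≡ 5. → (20, 5)
add Q: (20, 5) + (31, 3). λ = (3 - 5)/(31 - 20) ≡ 51/11 mod 53. 11⁻¹ ≡ 29 (mod 53) since 11·29 = 319 ≡ 1, so λ ≡ 48.
  x = λ² - 20 - 31 = 2304 - 51 ≡ 27; y = λ·(20 - 27) - 5 ≡ 30. → (27, 30)
double: tangent at (27, 30): λ = (3·27² + 46)/(2·30) ≡ 7/7. 7⁻¹ ≡ 38 (mod 53) since 7·38 = 266 ≡ 1, so λ ≡ 7·38 ≡ 1.
  x = λ² - 27 - 27 = 1 - 54 ≡ 0; y = λ·(27 - 0) - 30 ≡ 50. → (0, 50)

(0, 50)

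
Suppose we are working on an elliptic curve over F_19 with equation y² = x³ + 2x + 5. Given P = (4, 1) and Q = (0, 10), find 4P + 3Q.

(4, 18)

First 4P:
Repeated addition: build up to 4P.
2P: tangent at (4, 1): λ = (3·4² + 2)/(2·1) ≡ 12/2. 2⁻¹ ≡ 10 (mod 19), so λ ≡ 12·10 ≡ 6.
  x = λ² - 4 - 4 = 36 - 8 ≡ 9; y = λ·(4 - 9) - 1 ≡ 7. → (9, 7)
3P: (9, 7) + (4, 1). λ = (1 - 7)/(4 - 9) ≡ 13/14 mod 19. 14⁻¹ ≡ 15 (mod 19) since 14·15 = 210 ≡ 1, so λ ≡ 5.
  x = λ² - 9 - 4 = 25 - 13 ≡ 12; y = λ·(9 - 12) - 7 ≡ 16. → (12, 16)
4P: (12, 16) + (4, 1). λ = (1 - 16)/(4 - 12) ≡ 4/11 mod 19. 11⁻¹ ≡ 7 (mod 19) since 11·7 = 77 ≡ 1, so λ ≡ 9.
  x = λ² - 12 - 4 = 81 - 16 ≡ 8; y = λ·(12 - 8) - 16 ≡ 1. → (8, 1)
4P = (8, 1).
Next 3Q:
Repeated addition: build up to 3Q.
2Q: tangent at (0, 10): λ = (3·0² + 2)/(2·10) ≡ 2/1. 1⁻¹ ≡ 1 (mod 19), so λ ≡ 2·1 ≡ 2.
  x = λ² - 0 - 0 = 4 - 0 ≡ 4; y = λ·(0 - 4) - 10 ≡ 1. → (4, 1)
3Q: (4, 1) + (0, 10). λ = (10 - 1)/(0 - 4) ≡ 9/15 mod 19. 15⁻¹ ≡ 14 (mod 19), so λ ≡ 12.
  x = λ² - 4 - 0 = 144 - 4 ≡ 7; y = λ·(4 - 7) - 1 ≡ 1. → (7, 1)
3Q = (7, 1).
Finally 4P + 3Q:
(8, 1) + (7, 1). λ = (1 - 1)/(7 - 8) ≡ 0/18 mod 19. 18⁻¹ ≡ 18 (mod 19), so λ ≡ 0.
  x = λ² - 8 - 7 = 0 - 15 ≡ 4; y = λ·(8 - 4) - 1 ≡ 18. → (4, 18)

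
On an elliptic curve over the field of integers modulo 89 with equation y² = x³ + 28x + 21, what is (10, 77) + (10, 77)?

(58, 45)

tangent at (10, 77): λ = (3·10² + 28)/(2·77) ≡ 61/65. 65⁻¹ ≡ 63 (mod 89) since 65·63 = 4095 ≡ 1, so λ ≡ 61·63 ≡ 16.
  x = λ² - 10 - 10 = 256 - 20 ≡ 58; y = λ·(10 - 58) - 77 ≡ 45. → (58, 45)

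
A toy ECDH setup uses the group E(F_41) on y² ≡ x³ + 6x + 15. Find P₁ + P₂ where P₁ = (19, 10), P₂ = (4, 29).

(34, 9)

(19, 10) + (4, 29). λ = (29 - 10)/(4 - 19) ≡ 19/26 mod 41. 26⁻¹ ≡ 30 (mod 41), so λ ≡ 37.
  x = λ² - 19 - 4 = 1369 - 23 ≡ 34; y = λ·(19 - 34) - 10 ≡ 9. → (34, 9)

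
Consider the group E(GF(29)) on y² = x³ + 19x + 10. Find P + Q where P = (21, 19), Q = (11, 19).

(21, 19) + (11, 19). λ = (19 - 19)/(11 - 21) ≡ 0/19 mod 29. 19⁻¹ ≡ 26 (mod 29) since 19·26 = 494 ≡ 1, so λ ≡ 0.
  x = λ² - 21 - 11 = 0 - 32 ≡ 26; y = λ·(21 - 26) - 19 ≡ 10. → (26, 10)

(26, 10)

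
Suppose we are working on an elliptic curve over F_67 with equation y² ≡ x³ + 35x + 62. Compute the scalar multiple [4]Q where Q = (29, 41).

Repeated addition: build up to 4Q.
2Q: tangent at (29, 41): λ = (3·29² + 35)/(2·41) ≡ 12/15. 15⁻¹ ≡ 9 (mod 67), so λ ≡ 12·9 ≡ 41.
  x = λ² - 29 - 29 = 1681 - 58 ≡ 15; y = λ·(29 - 15) - 41 ≡ 64. → (15, 64)
3Q: (15, 64) + (29, 41). λ = (41 - 64)/(29 - 15) ≡ 44/14 mod 67. 14⁻¹ ≡ 24 (mod 67), so λ ≡ 51.
  x = λ² - 15 - 29 = 2601 - 44 ≡ 11; y = λ·(15 - 11) - 64 ≡ 6. → (11, 6)
4Q: (11, 6) + (29, 41). λ = (41 - 6)/(29 - 11) ≡ 35/18 mod 67. 18⁻¹ ≡ 41 (mod 67) since 18·41 = 738 ≡ 1, so λ ≡ 28.
  x = λ² - 11 - 29 = 784 - 40 ≡ 7; y = λ·(11 - 7) - 6 ≡ 39. → (7, 39)

(7, 39)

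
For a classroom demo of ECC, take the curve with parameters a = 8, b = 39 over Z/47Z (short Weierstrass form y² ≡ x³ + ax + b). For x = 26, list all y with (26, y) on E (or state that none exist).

x³ + 8x + 39 = 17823 ≡ 10 (mod 47).
10 is a non-residue mod 47; no y exists.

none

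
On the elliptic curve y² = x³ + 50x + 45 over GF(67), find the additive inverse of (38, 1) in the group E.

(38, 66)

-(38, 1) = (38, -1 mod 67) = (38, 66).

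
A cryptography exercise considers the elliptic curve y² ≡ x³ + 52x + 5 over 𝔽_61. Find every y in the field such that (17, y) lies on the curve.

x³ + 52x + 5 = 5802 ≡ 7 (mod 61).
7 is a non-residue mod 61; no y exists.

none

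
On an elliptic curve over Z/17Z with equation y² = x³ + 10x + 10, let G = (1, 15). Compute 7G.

Repeated addition: build up to 7G.
2G: tangent at (1, 15): λ = (3·1² + 10)/(2·15) ≡ 13/13. 13⁻¹ ≡ 4 (mod 17), so λ ≡ 13·4 ≡ 1.
  x = λ² - 1 - 1 = 1 - 2 ≡ 16; y = λ·(1 - 16) - 15 ≡ 4. → (16, 4)
3G: (16, 4) + (1, 15). λ = (15 - 4)/(1 - 16) ≡ 11/2 mod 17. 2⁻¹ ≡ 9 (mod 17), so λ ≡ 14.
  x = λ² - 16 - 1 = 196 - 17 ≡ 9; y = λ·(16 - 9) - 4 ≡ 9. → (9, 9)
4G: (9, 9) + (1, 15). λ = (15 - 9)/(1 - 9) ≡ 6/9 mod 17. 9⁻¹ ≡ 2 (mod 17) since 9·2 = 18 ≡ 1, so λ ≡ 12.
  x = λ² - 9 - 1 = 144 - 10 ≡ 15; y = λ·(9 - 15) - 9 ≡ 4. → (15, 4)
5G: (15, 4) + (1, 15). λ = (15 - 4)/(1 - 15) ≡ 11/3 mod 17. 3⁻¹ ≡ 6 (mod 17), so λ ≡ 15.
  x = λ² - 15 - 1 = 225 - 16 ≡ 5; y = λ·(15 - 5) - 4 ≡ 10. → (5, 10)
6G: (5, 10) + (1, 15). λ = (15 - 10)/(1 - 5) ≡ 5/13 mod 17. 13⁻¹ ≡ 4 (mod 17) since 13·4 = 52 ≡ 1, so λ ≡ 3.
  x = λ² - 5 - 1 = 9 - 6 ≡ 3; y = λ·(5 - 3) - 10 ≡ 13. → (3, 13)
7G: (3, 13) + (1, 15). λ = (15 - 13)/(1 - 3) ≡ 2/15 mod 17. 15⁻¹ ≡ 8 (mod 17), so λ ≡ 16.
  x = λ² - 3 - 1 = 256 - 4 ≡ 14; y = λ·(3 - 14) - 13 ≡ 15. → (14, 15)

(14, 15)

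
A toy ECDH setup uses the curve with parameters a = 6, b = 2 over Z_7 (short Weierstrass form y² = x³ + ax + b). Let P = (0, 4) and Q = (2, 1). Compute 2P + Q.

First 2P:
Repeated addition: build up to 2P.
2P: tangent at (0, 4): λ = (3·0² + 6)/(2·4) ≡ 6/1. 1⁻¹ ≡ 1 (mod 7), so λ ≡ 6·1 ≡ 6.
  x = λ² - 0 - 0 = 36 - 0 ≡ 1; y = λ·(0 - 1) - 4 ≡ 4. → (1, 4)
2P = (1, 4).
Finally 2P + Q:
(1, 4) + (2, 1). λ = (1 - 4)/(2 - 1) ≡ 4/1 mod 7. 1⁻¹ ≡ 1 (mod 7) since 1·1 = 1 ≡ 1, so λ ≡ 4.
  x = λ² - 1 - 2 = 16 - 3 ≡ 6; y = λ·(1 - 6) - 4 ≡ 4. → (6, 4)

(6, 4)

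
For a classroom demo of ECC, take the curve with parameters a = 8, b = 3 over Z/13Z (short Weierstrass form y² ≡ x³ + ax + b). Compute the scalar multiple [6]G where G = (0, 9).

Repeated addition: build up to 6G.
2G: tangent at (0, 9): λ = (3·0² + 8)/(2·9) ≡ 8/5. 5⁻¹ ≡ 8 (mod 13) since 5·8 = 40 ≡ 1, so λ ≡ 8·8 ≡ 12.
  x = λ² - 0 - 0 = 144 - 0 ≡ 1; y = λ·(0 - 1) - 9 ≡ 5. → (1, 5)
3G: (1, 5) + (0, 9). λ = (9 - 5)/(0 - 1) ≡ 4/12 mod 13. 12⁻¹ ≡ 12 (mod 13), so λ ≡ 9.
  x = λ² - 1 - 0 = 81 - 1 ≡ 2; y = λ·(1 - 2) - 5 ≡ 12. → (2, 12)
4G: (2, 12) + (0, 9). λ = (9 - 12)/(0 - 2) ≡ 10/11 mod 13. 11⁻¹ ≡ 6 (mod 13), so λ ≡ 8.
  x = λ² - 2 - 0 = 64 - 2 ≡ 10; y = λ·(2 - 10) - 12 ≡ 2. → (10, 2)
5G: (10, 2) + (0, 9). λ = (9 - 2)/(0 - 10) ≡ 7/3 mod 13. 3⁻¹ ≡ 9 (mod 13), so λ ≡ 11.
  x = λ² - 10 - 0 = 121 - 10 ≡ 7; y = λ·(10 - 7) - 2 ≡ 5. → (7, 5)
6G: (7, 5) + (0, 9). λ = (9 - 5)/(0 - 7) ≡ 4/6 mod 13. 6⁻¹ ≡ 11 (mod 13) since 6·11 = 66 ≡ 1, so λ ≡ 5.
  x = λ² - 7 - 0 = 25 - 7 ≡ 5; y = λ·(7 - 5) - 5 ≡ 5. → (5, 5)

(5, 5)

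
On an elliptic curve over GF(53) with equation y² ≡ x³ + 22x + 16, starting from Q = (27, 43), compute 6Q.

(9, 28)

Double-and-add on 6 = (110)₂. Start with Q = (27, 43) for the leading 1-bit.
double: tangent at (27, 43): λ = (3·27² + 22)/(2·43) ≡ 36/33. 33⁻¹ ≡ 45 (mod 53), so λ ≡ 36·45 ≡ 30.
  x = λ² - 27 - 27 = 900 - 54 ≡ 51; y = λ·(27 - 51) - 43 ≡ 32. → (51, 32)
add Q: (51, 32) + (27, 43). λ = (43 - 32)/(27 - 51) ≡ 11/29 mod 53. 29⁻¹ ≡ 11 (mod 53), so λ ≡ 15.
  x = λ² - 51 - 27 = 225 - 78 ≡ 41; y = λ·(51 - 41) - 32 ≡ 12. → (41, 12)
double: tangent at (41, 12): λ = (3·41² + 22)/(2·12) ≡ 30/24. 24⁻¹ ≡ 42 (mod 53) since 24·42 = 1008 ≡ 1, so λ ≡ 30·42 ≡ 41.
  x = λ² - 41 - 41 = 1681 - 82 ≡ 9; y = λ·(41 - 9) - 12 ≡ 28. → (9, 28)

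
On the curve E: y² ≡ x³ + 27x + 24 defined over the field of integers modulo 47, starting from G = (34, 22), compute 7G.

Repeated addition: build up to 7G.
2G: tangent at (34, 22): λ = (3·34² + 27)/(2·22) ≡ 17/44. 44⁻¹ ≡ 31 (mod 47), so λ ≡ 17·31 ≡ 10.
  x = λ² - 34 - 34 = 100 - 68 ≡ 32; y = λ·(34 - 32) - 22 ≡ 45. → (32, 45)
3G: (32, 45) + (34, 22). λ = (22 - 45)/(34 - 32) ≡ 24/2 mod 47. 2⁻¹ ≡ 24 (mod 47) since 2·24 = 48 ≡ 1, so λ ≡ 12.
  x = λ² - 32 - 34 = 144 - 66 ≡ 31; y = λ·(32 - 31) - 45 ≡ 14. → (31, 14)
4G: (31, 14) + (34, 22). λ = (22 - 14)/(34 - 31) ≡ 8/3 mod 47. 3⁻¹ ≡ 16 (mod 47) since 3·16 = 48 ≡ 1, so λ ≡ 34.
  x = λ² - 31 - 34 = 1156 - 65 ≡ 10; y = λ·(31 - 10) - 14 ≡ 42. → (10, 42)
5G: (10, 42) + (34, 22). λ = (22 - 42)/(34 - 10) ≡ 27/24 mod 47. 24⁻¹ ≡ 2 (mod 47), so λ ≡ 7.
  x = λ² - 10 - 34 = 49 - 44 ≡ 5; y = λ·(10 - 5) - 42 ≡ 40. → (5, 40)
6G: (5, 40) + (34, 22). λ = (22 - 40)/(34 - 5) ≡ 29/29 mod 47. 29⁻¹ ≡ 13 (mod 47) since 29·13 = 377 ≡ 1, so λ ≡ 1.
  x = λ² - 5 - 34 = 1 - 39 ≡ 9; y = λ·(5 - 9) - 40 ≡ 3. → (9, 3)
7G: (9, 3) + (34, 22). λ = (22 - 3)/(34 - 9) ≡ 19/25 mod 47. 25⁻¹ ≡ 32 (mod 47), so λ ≡ 44.
  x = λ² - 9 - 34 = 1936 - 43 ≡ 13; y = λ·(9 - 13) - 3 ≡ 9. → (13, 9)

(13, 9)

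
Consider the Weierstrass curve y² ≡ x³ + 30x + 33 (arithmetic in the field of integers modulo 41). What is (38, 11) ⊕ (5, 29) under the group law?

(21, 17)

(38, 11) + (5, 29). λ = (29 - 11)/(5 - 38) ≡ 18/8 mod 41. 8⁻¹ ≡ 36 (mod 41), so λ ≡ 33.
  x = λ² - 38 - 5 = 1089 - 43 ≡ 21; y = λ·(38 - 21) - 11 ≡ 17. → (21, 17)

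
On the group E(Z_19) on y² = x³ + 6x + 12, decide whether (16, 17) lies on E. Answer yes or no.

no

y² = 17² ≡ 4; x³ + 6x + 12 = 4204 ≡ 5 (mod 19). 4 ≠ 5.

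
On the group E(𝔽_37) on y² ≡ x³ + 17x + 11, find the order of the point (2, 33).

9

2P: tangent at (2, 33): λ = (3·2² + 17)/(2·33) ≡ 29/29. 29⁻¹ ≡ 23 (mod 37), so λ ≡ 29·23 ≡ 1.
  x = λ² - 2 - 2 = 1 - 4 ≡ 34; y = λ·(2 - 34) - 33 ≡ 9. → (34, 9)
3P: (34, 9) + (2, 33). λ = (33 - 9)/(2 - 34) ≡ 24/5 mod 37. 5⁻¹ ≡ 15 (mod 37), so λ ≡ 27.
  x = λ² - 34 - 2 = 729 - 36 ≡ 27; y = λ·(34 - 27) - 9 ≡ 32. → (27, 32)
4P: (27, 32) + (2, 33). λ = (33 - 32)/(2 - 27) ≡ 1/12 mod 37. 12⁻¹ ≡ 34 (mod 37) since 12·34 = 408 ≡ 1, so λ ≡ 34.
  x = λ² - 27 - 2 = 1156 - 29 ≡ 17; y = λ·(27 - 17) - 32 ≡ 12. → (17, 12)
5P: (17, 12) + (2, 33). λ = (33 - 12)/(2 - 17) ≡ 21/22 mod 37. 22⁻¹ ≡ 32 (mod 37) since 22·32 = 704 ≡ 1, so λ ≡ 6.
  x = λ² - 17 - 2 = 36 - 19 ≡ 17; y = λ·(17 - 17) - 12 ≡ 25. → (17, 25)
6P: (17, 25) + (2, 33). λ = (33 - 25)/(2 - 17) ≡ 8/22 mod 37. 22⁻¹ ≡ 32 (mod 37), so λ ≡ 34.
  x = λ² - 17 - 2 = 1156 - 19 ≡ 27; y = λ·(17 - 27) - 25 ≡ 5. → (27, 5)
7P: (27, 5) + (2, 33). λ = (33 - 5)/(2 - 27) ≡ 28/12 mod 37. 12⁻¹ ≡ 34 (mod 37) since 12·34 = 408 ≡ 1, so λ ≡ 27.
  x = λ² - 27 - 2 = 729 - 29 ≡ 34; y = λ·(27 - 34) - 5 ≡ 28. → (34, 28)
8P: (34, 28) + (2, 33). λ = (33 - 28)/(2 - 34) ≡ 5/5 mod 37. 5⁻¹ ≡ 15 (mod 37), so λ ≡ 1.
  x = λ² - 34 - 2 = 1 - 36 ≡ 2; y = λ·(34 - 2) - 28 ≡ 4. → (2, 4)
9P: (2, 4) + (2, 33): same x and y₁ ≡ -y₂, so the sum is 𝒪.
9P = 𝒪, so the order is 9.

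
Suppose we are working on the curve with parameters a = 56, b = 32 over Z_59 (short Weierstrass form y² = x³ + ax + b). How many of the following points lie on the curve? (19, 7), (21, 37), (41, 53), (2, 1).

(19, 7): 7² ≡ 49, rhs ≡ 49 → on.
(21, 37): 37² ≡ 12, rhs ≡ 26 → off.
(41, 53): 53² ≡ 36, rhs ≡ 36 → on.
(2, 1): 1² ≡ 1, rhs ≡ 34 → off.

2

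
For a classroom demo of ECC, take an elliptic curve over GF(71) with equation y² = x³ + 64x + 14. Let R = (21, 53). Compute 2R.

tangent at (21, 53): λ = (3·21² + 64)/(2·53) ≡ 38/35. 35⁻¹ ≡ 69 (mod 71), so λ ≡ 38·69 ≡ 66.
  x = λ² - 21 - 21 = 4356 - 42 ≡ 54; y = λ·(21 - 54) - 53 ≡ 41. → (54, 41)

(54, 41)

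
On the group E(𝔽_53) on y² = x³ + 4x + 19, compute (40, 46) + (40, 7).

The two points share x = 40 and their y-coordinates satisfy 46 + 7 ≡ 0 (mod 53), so they are inverses. Their sum is O.

O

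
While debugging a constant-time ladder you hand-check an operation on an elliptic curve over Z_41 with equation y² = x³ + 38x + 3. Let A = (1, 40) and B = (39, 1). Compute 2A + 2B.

First 2A:
Repeated addition: build up to 2A.
2A: tangent at (1, 40): λ = (3·1² + 38)/(2·40) ≡ 0/39. 39⁻¹ ≡ 20 (mod 41) since 39·20 = 780 ≡ 1, so λ ≡ 0·20 ≡ 0.
  x = λ² - 1 - 1 = 0 - 2 ≡ 39; y = λ·(1 - 39) - 40 ≡ 1. → (39, 1)
2A = (39, 1).
Next 2B:
Repeated addition: build up to 2B.
2B: tangent at (39, 1): λ = (3·39² + 38)/(2·1) ≡ 9/2. 2⁻¹ ≡ 21 (mod 41) since 2·21 = 42 ≡ 1, so λ ≡ 9·21 ≡ 25.
  x = λ² - 39 - 39 = 625 - 78 ≡ 14; y = λ·(39 - 14) - 1 ≡ 9. → (14, 9)
2B = (14, 9).
Finally 2A + 2B:
(39, 1) + (14, 9). λ = (9 - 1)/(14 - 39) ≡ 8/16 mod 41. 16⁻¹ ≡ 18 (mod 41), so λ ≡ 21.
  x = λ² - 39 - 14 = 441 - 53 ≡ 19; y = λ·(39 - 19) - 1 ≡ 9. → (19, 9)

(19, 9)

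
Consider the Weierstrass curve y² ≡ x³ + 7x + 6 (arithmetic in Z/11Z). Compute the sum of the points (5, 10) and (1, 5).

(5, 10) + (1, 5). λ = (5 - 10)/(1 - 5) ≡ 6/7 mod 11. 7⁻¹ ≡ 8 (mod 11), so λ ≡ 4.
  x = λ² - 5 - 1 = 16 - 6 ≡ 10; y = λ·(5 - 10) - 10 ≡ 3. → (10, 3)

(10, 3)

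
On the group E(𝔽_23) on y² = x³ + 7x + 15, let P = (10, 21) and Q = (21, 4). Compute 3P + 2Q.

(7, 19)

First 3P:
Repeated addition: build up to 3P.
2P: tangent at (10, 21): λ = (3·10² + 7)/(2·21) ≡ 8/19. 19⁻¹ ≡ 17 (mod 23), so λ ≡ 8·17 ≡ 21.
  x = λ² - 10 - 10 = 441 - 20 ≡ 7; y = λ·(10 - 7) - 21 ≡ 19. → (7, 19)
3P: (7, 19) + (10, 21). λ = (21 - 19)/(10 - 7) ≡ 2/3 mod 23. 3⁻¹ ≡ 8 (mod 23), so λ ≡ 16.
  x = λ² - 7 - 10 = 256 - 17 ≡ 9; y = λ·(7 - 9) - 19 ≡ 18. → (9, 18)
3P = (9, 18).
Next 2Q:
Repeated addition: build up to 2Q.
2Q: tangent at (21, 4): λ = (3·21² + 7)/(2·4) ≡ 19/8. 8⁻¹ ≡ 3 (mod 23) since 8·3 = 24 ≡ 1, so λ ≡ 19·3 ≡ 11.
  x = λ² - 21 - 21 = 121 - 42 ≡ 10; y = λ·(21 - 10) - 4 ≡ 2. → (10, 2)
2Q = (10, 2).
Finally 3P + 2Q:
(9, 18) + (10, 2). λ = (2 - 18)/(10 - 9) ≡ 7/1 mod 23. 1⁻¹ ≡ 1 (mod 23) since 1·1 = 1 ≡ 1, so λ ≡ 7.
  x = λ² - 9 - 10 = 49 - 19 ≡ 7; y = λ·(9 - 7) - 18 ≡ 19. → (7, 19)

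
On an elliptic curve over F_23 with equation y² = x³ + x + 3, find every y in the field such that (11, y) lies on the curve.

none

x³ + 1x + 3 = 1345 ≡ 11 (mod 23).
11 is a non-residue mod 23; no y exists.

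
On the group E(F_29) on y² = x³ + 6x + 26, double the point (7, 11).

tangent at (7, 11): λ = (3·7² + 6)/(2·11) ≡ 8/22. 22⁻¹ ≡ 4 (mod 29), so λ ≡ 8·4 ≡ 3.
  x = λ² - 7 - 7 = 9 - 14 ≡ 24; y = λ·(7 - 24) - 11 ≡ 25. → (24, 25)

(24, 25)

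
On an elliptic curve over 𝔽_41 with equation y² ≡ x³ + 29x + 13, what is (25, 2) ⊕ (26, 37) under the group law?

(25, 2) + (26, 37). λ = (37 - 2)/(26 - 25) ≡ 35/1 mod 41. 1⁻¹ ≡ 1 (mod 41), so λ ≡ 35.
  x = λ² - 25 - 26 = 1225 - 51 ≡ 26; y = λ·(25 - 26) - 2 ≡ 4. → (26, 4)

(26, 4)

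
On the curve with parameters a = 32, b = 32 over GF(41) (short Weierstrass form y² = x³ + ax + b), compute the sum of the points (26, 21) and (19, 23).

(26, 21) + (19, 23). λ = (23 - 21)/(19 - 26) ≡ 2/34 mod 41. 34⁻¹ ≡ 35 (mod 41), so λ ≡ 29.
  x = λ² - 26 - 19 = 841 - 45 ≡ 17; y = λ·(26 - 17) - 21 ≡ 35. → (17, 35)

(17, 35)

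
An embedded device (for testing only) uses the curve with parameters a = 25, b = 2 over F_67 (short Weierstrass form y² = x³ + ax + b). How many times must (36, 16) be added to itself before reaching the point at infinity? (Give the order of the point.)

5

2P: tangent at (36, 16): λ = (3·36² + 25)/(2·16) ≡ 27/32. 32⁻¹ ≡ 44 (mod 67) since 32·44 = 1408 ≡ 1, so λ ≡ 27·44 ≡ 49.
  x = λ² - 36 - 36 = 2401 - 72 ≡ 51; y = λ·(36 - 51) - 16 ≡ 53. → (51, 53)
3P: (51, 53) + (36, 16). λ = (16 - 53)/(36 - 51) ≡ 30/52 mod 67. 52⁻¹ ≡ 58 (mod 67) since 52·58 = 3016 ≡ 1, so λ ≡ 65.
  x = λ² - 51 - 36 = 4225 - 87 ≡ 51; y = λ·(51 - 51) - 53 ≡ 14. → (51, 14)
4P: (51, 14) + (36, 16). λ = (16 - 14)/(36 - 51) ≡ 2/52 mod 67. 52⁻¹ ≡ 58 (mod 67) since 52·58 = 3016 ≡ 1, so λ ≡ 49.
  x = λ² - 51 - 36 = 2401 - 87 ≡ 36; y = λ·(51 - 36) - 14 ≡ 51. → (36, 51)
5P: (36, 51) + (36, 16): same x and y₁ ≡ -y₂, so the sum is the point at infinity.
5P = the point at infinity, so the order is 5.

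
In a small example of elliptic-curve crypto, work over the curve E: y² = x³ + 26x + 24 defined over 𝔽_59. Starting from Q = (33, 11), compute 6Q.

(51, 37)

Double-and-add on 6 = (110)₂. Start with Q = (33, 11) for the leading 1-bit.
double: tangent at (33, 11): λ = (3·33² + 26)/(2·11) ≡ 48/22. 22⁻¹ ≡ 51 (mod 59), so λ ≡ 48·51 ≡ 29.
  x = λ² - 33 - 33 = 841 - 66 ≡ 8; y = λ·(33 - 8) - 11 ≡ 6. → (8, 6)
add Q: (8, 6) + (33, 11). λ = (11 - 6)/(33 - 8) ≡ 5/25 mod 59. 25⁻¹ ≡ 26 (mod 59), so λ ≡ 12.
  x = λ² - 8 - 33 = 144 - 41 ≡ 44; y = λ·(8 - 44) - 6 ≡ 34. → (44, 34)
double: tangent at (44, 34): λ = (3·44² + 26)/(2·34) ≡ 52/9. 9⁻¹ ≡ 46 (mod 59), so λ ≡ 52·46 ≡ 32.
  x = λ² - 44 - 44 = 1024 - 88 ≡ 51; y = λ·(44 - 51) - 34 ≡ 37. → (51, 37)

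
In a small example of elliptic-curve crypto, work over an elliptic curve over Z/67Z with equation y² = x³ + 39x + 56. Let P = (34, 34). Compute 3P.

(65, 29)

Repeated addition: build up to 3P.
2P: tangent at (34, 34): λ = (3·34² + 39)/(2·34) ≡ 23/1. 1⁻¹ ≡ 1 (mod 67) since 1·1 = 1 ≡ 1, so λ ≡ 23·1 ≡ 23.
  x = λ² - 34 - 34 = 529 - 68 ≡ 59; y = λ·(34 - 59) - 34 ≡ 61. → (59, 61)
3P: (59, 61) + (34, 34). λ = (34 - 61)/(34 - 59) ≡ 40/42 mod 67. 42⁻¹ ≡ 8 (mod 67), so λ ≡ 52.
  x = λ² - 59 - 34 = 2704 - 93 ≡ 65; y = λ·(59 - 65) - 61 ≡ 29. → (65, 29)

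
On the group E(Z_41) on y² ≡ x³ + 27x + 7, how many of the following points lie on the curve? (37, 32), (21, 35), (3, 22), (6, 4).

(37, 32): 32² ≡ 40, rhs ≡ 40 → on.
(21, 35): 35² ≡ 36, rhs ≡ 36 → on.
(3, 22): 22² ≡ 33, rhs ≡ 33 → on.
(6, 4): 4² ≡ 16, rhs ≡ 16 → on.

4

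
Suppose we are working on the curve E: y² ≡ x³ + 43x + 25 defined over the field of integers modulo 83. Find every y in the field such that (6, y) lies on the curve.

x³ + 43x + 25 = 499 ≡ 1 (mod 83).
Square roots of 1 mod 83: 1 and 82 (since 1² = 1 ≡ 1).

1, 82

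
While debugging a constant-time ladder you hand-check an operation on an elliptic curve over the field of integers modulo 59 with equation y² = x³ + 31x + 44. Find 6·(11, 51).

(15, 52)

Write P = (11, 51).
Repeated addition: build up to 6P.
2P: tangent at (11, 51): λ = (3·11² + 31)/(2·51) ≡ 40/43. 43⁻¹ ≡ 11 (mod 59), so λ ≡ 40·11 ≡ 27.
  x = λ² - 11 - 11 = 729 - 22 ≡ 58; y = λ·(11 - 58) - 51 ≡ 37. → (58, 37)
3P: (58, 37) + (11, 51). λ = (51 - 37)/(11 - 58) ≡ 14/12 mod 59. 12⁻¹ ≡ 5 (mod 59), so λ ≡ 11.
  x = λ² - 58 - 11 = 121 - 69 ≡ 52; y = λ·(58 - 52) - 37 ≡ 29. → (52, 29)
4P: (52, 29) + (11, 51). λ = (51 - 29)/(11 - 52) ≡ 22/18 mod 59. 18⁻¹ ≡ 23 (mod 59) since 18·23 = 414 ≡ 1, so λ ≡ 34.
  x = λ² - 52 - 11 = 1156 - 63 ≡ 31; y = λ·(52 - 31) - 29 ≡ 36. → (31, 36)
5P: (31, 36) + (11, 51). λ = (51 - 36)/(11 - 31) ≡ 15/39 mod 59. 39⁻¹ ≡ 56 (mod 59), so λ ≡ 14.
  x = λ² - 31 - 11 = 196 - 42 ≡ 36; y = λ·(31 - 36) - 36 ≡ 12. → (36, 12)
6P: (36, 12) + (11, 51). λ = (51 - 12)/(11 - 36) ≡ 39/34 mod 59. 34⁻¹ ≡ 33 (mod 59), so λ ≡ 48.
  x = λ² - 36 - 11 = 2304 - 47 ≡ 15; y = λ·(36 - 15) - 12 ≡ 52. → (15, 52)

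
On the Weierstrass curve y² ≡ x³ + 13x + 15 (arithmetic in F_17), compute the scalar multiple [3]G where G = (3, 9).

(2, 7)

Repeated addition: build up to 3G.
2G: tangent at (3, 9): λ = (3·3² + 13)/(2·9) ≡ 6/1. 1⁻¹ ≡ 1 (mod 17) since 1·1 = 1 ≡ 1, so λ ≡ 6·1 ≡ 6.
  x = λ² - 3 - 3 = 36 - 6 ≡ 13; y = λ·(3 - 13) - 9 ≡ 16. → (13, 16)
3G: (13, 16) + (3, 9). λ = (9 - 16)/(3 - 13) ≡ 10/7 mod 17. 7⁻¹ ≡ 5 (mod 17) since 7·5 = 35 ≡ 1, so λ ≡ 16.
  x = λ² - 13 - 3 = 256 - 16 ≡ 2; y = λ·(13 - 2) - 16 ≡ 7. → (2, 7)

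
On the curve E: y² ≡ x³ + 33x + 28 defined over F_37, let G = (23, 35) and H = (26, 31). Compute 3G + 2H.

First 3G:
Repeated addition: build up to 3G.
2G: tangent at (23, 35): λ = (3·23² + 33)/(2·35) ≡ 29/33. 33⁻¹ ≡ 9 (mod 37), so λ ≡ 29·9 ≡ 2.
  x = λ² - 23 - 23 = 4 - 46 ≡ 32; y = λ·(23 - 32) - 35 ≡ 21. → (32, 21)
3G: (32, 21) + (23, 35). λ = (35 - 21)/(23 - 32) ≡ 14/28 mod 37. 28⁻¹ ≡ 4 (mod 37) since 28·4 = 112 ≡ 1, so λ ≡ 19.
  x = λ² - 32 - 23 = 361 - 55 ≡ 10; y = λ·(32 - 10) - 21 ≡ 27. → (10, 27)
3G = (10, 27).
Next 2H:
Repeated addition: build up to 2H.
2H: tangent at (26, 31): λ = (3·26² + 33)/(2·31) ≡ 26/25. 25⁻¹ ≡ 3 (mod 37), so λ ≡ 26·3 ≡ 4.
  x = λ² - 26 - 26 = 16 - 52 ≡ 1; y = λ·(26 - 1) - 31 ≡ 32. → (1, 32)
2H = (1, 32).
Finally 3G + 2H:
(10, 27) + (1, 32). λ = (32 - 27)/(1 - 10) ≡ 5/28 mod 37. 28⁻¹ ≡ 4 (mod 37) since 28·4 = 112 ≡ 1, so λ ≡ 20.
  x = λ² - 10 - 1 = 400 - 11 ≡ 19; y = λ·(10 - 19) - 27 ≡ 15. → (19, 15)

(19, 15)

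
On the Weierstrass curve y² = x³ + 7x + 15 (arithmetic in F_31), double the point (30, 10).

(10, 0)

tangent at (30, 10): λ = (3·30² + 7)/(2·10) ≡ 10/20. 20⁻¹ ≡ 14 (mod 31), so λ ≡ 10·14 ≡ 16.
  x = λ² - 30 - 30 = 256 - 60 ≡ 10; y = λ·(30 - 10) - 10 ≡ 0. → (10, 0)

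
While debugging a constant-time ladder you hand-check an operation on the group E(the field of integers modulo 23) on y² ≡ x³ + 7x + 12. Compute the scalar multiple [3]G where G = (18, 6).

Repeated addition: build up to 3G.
2G: tangent at (18, 6): λ = (3·18² + 7)/(2·6) ≡ 13/12. 12⁻¹ ≡ 2 (mod 23), so λ ≡ 13·2 ≡ 3.
  x = λ² - 18 - 18 = 9 - 36 ≡ 19; y = λ·(18 - 19) - 6 ≡ 14. → (19, 14)
3G: (19, 14) + (18, 6). λ = (6 - 14)/(18 - 19) ≡ 15/22 mod 23. 22⁻¹ ≡ 22 (mod 23) since 22·22 = 484 ≡ 1, so λ ≡ 8.
  x = λ² - 19 - 18 = 64 - 37 ≡ 4; y = λ·(19 - 4) - 14 ≡ 14. → (4, 14)

(4, 14)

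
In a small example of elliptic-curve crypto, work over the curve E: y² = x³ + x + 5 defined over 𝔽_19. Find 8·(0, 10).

(12, 15)

Write G = (0, 10).
Repeated addition: build up to 8G.
2G: tangent at (0, 10): λ = (3·0² + 1)/(2·10) ≡ 1/1. 1⁻¹ ≡ 1 (mod 19), so λ ≡ 1·1 ≡ 1.
  x = λ² - 0 - 0 = 1 - 0 ≡ 1; y = λ·(0 - 1) - 10 ≡ 8. → (1, 8)
3G: (1, 8) + (0, 10). λ = (10 - 8)/(0 - 1) ≡ 2/18 mod 19. 18⁻¹ ≡ 18 (mod 19), so λ ≡ 17.
  x = λ² - 1 - 0 = 289 - 1 ≡ 3; y = λ·(1 - 3) - 8 ≡ 15. → (3, 15)
4G: (3, 15) + (0, 10). λ = (10 - 15)/(0 - 3) ≡ 14/16 mod 19. 16⁻¹ ≡ 6 (mod 19), so λ ≡ 8.
  x = λ² - 3 - 0 = 64 - 3 ≡ 4; y = λ·(3 - 4) - 15 ≡ 15. → (4, 15)
5G: (4, 15) + (0, 10). λ = (10 - 15)/(0 - 4) ≡ 14/15 mod 19. 15⁻¹ ≡ 14 (mod 19), so λ ≡ 6.
  x = λ² - 4 - 0 = 36 - 4 ≡ 13; y = λ·(4 - 13) - 15 ≡ 7. → (13, 7)
6G: (13, 7) + (0, 10). λ = (10 - 7)/(0 - 13) ≡ 3/6 mod 19. 6⁻¹ ≡ 16 (mod 19) since 6·16 = 96 ≡ 1, so λ ≡ 10.
  x = λ² - 13 - 0 = 100 - 13 ≡ 11; y = λ·(13 - 11) - 7 ≡ 13. → (11, 13)
7G: (11, 13) + (0, 10). λ = (10 - 13)/(0 - 11) ≡ 16/8 mod 19. 8⁻¹ ≡ 12 (mod 19), so λ ≡ 2.
  x = λ² - 11 - 0 = 4 - 11 ≡ 12; y = λ·(11 - 12) - 13 ≡ 4. → (12, 4)
8G: (12, 4) + (0, 10). λ = (10 - 4)/(0 - 12) ≡ 6/7 mod 19. 7⁻¹ ≡ 11 (mod 19), so λ ≡ 9.
  x = λ² - 12 - 0 = 81 - 12 ≡ 12; y = λ·(12 - 12) - 4 ≡ 15. → (12, 15)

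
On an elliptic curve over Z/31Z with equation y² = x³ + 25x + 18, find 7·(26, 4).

Write G = (26, 4).
Repeated addition: build up to 7G.
2G: tangent at (26, 4): λ = (3·26² + 25)/(2·4) ≡ 7/8. 8⁻¹ ≡ 4 (mod 31) since 8·4 = 32 ≡ 1, so λ ≡ 7·4 ≡ 28.
  x = λ² - 26 - 26 = 784 - 52 ≡ 19; y = λ·(26 - 19) - 4 ≡ 6. → (19, 6)
3G: (19, 6) + (26, 4). λ = (4 - 6)/(26 - 19) ≡ 29/7 mod 31. 7⁻¹ ≡ 9 (mod 31), so λ ≡ 13.
  x = λ² - 19 - 26 = 169 - 45 ≡ 0; y = λ·(19 - 0) - 6 ≡ 24. → (0, 24)
4G: (0, 24) + (26, 4). λ = (4 - 24)/(26 - 0) ≡ 11/26 mod 31. 26⁻¹ ≡ 6 (mod 31), so λ ≡ 4.
  x = λ² - 0 - 26 = 16 - 26 ≡ 21; y = λ·(0 - 21) - 24 ≡ 16. → (21, 16)
5G: (21, 16) + (26, 4). λ = (4 - 16)/(26 - 21) ≡ 19/5 mod 31. 5⁻¹ ≡ 25 (mod 31) since 5·25 = 125 ≡ 1, so λ ≡ 10.
  x = λ² - 21 - 26 = 100 - 47 ≡ 22; y = λ·(21 - 22) - 16 ≡ 5. → (22, 5)
6G: (22, 5) + (26, 4). λ = (4 - 5)/(26 - 22) ≡ 30/4 mod 31. 4⁻¹ ≡ 8 (mod 31), so λ ≡ 23.
  x = λ² - 22 - 26 = 529 - 48 ≡ 16; y = λ·(22 - 16) - 5 ≡ 9. → (16, 9)
7G: (16, 9) + (26, 4). λ = (4 - 9)/(26 - 16) ≡ 26/10 mod 31. 10⁻¹ ≡ 28 (mod 31), so λ ≡ 15.
  x = λ² - 16 - 26 = 225 - 42 ≡ 28; y = λ·(16 - 28) - 9 ≡ 28. → (28, 28)

(28, 28)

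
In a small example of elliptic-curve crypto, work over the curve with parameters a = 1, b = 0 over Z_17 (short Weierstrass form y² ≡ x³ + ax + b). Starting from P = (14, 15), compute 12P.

O

Repeated addition: build up to 12P.
2P: tangent at (14, 15): λ = (3·14² + 1)/(2·15) ≡ 11/13. 13⁻¹ ≡ 4 (mod 17) since 13·4 = 52 ≡ 1, so λ ≡ 11·4 ≡ 10.
  x = λ² - 14 - 14 = 100 - 28 ≡ 4; y = λ·(14 - 4) - 15 ≡ 0. → (4, 0)
3P: (4, 0) + (14, 15). λ = (15 - 0)/(14 - 4) ≡ 15/10 mod 17. 10⁻¹ ≡ 12 (mod 17), so λ ≡ 10.
  x = λ² - 4 - 14 = 100 - 18 ≡ 14; y = λ·(4 - 14) - 0 ≡ 2. → (14, 2)
4P: (14, 2) + (14, 15): same x and y₁ ≡ -y₂, so the sum is the point at infinity.
5P: the point at infinity + (14, 15) = (14, 15) (identity).
6P: tangent at (14, 15): λ = (3·14² + 1)/(2·15) ≡ 11/13. 13⁻¹ ≡ 4 (mod 17), so λ ≡ 11·4 ≡ 10.
  x = λ² - 14 - 14 = 100 - 28 ≡ 4; y = λ·(14 - 4) - 15 ≡ 0. → (4, 0)
7P: (4, 0) + (14, 15). λ = (15 - 0)/(14 - 4) ≡ 15/10 mod 17. 10⁻¹ ≡ 12 (mod 17), so λ ≡ 10.
  x = λ² - 4 - 14 = 100 - 18 ≡ 14; y = λ·(4 - 14) - 0 ≡ 2. → (14, 2)
8P: (14, 2) + (14, 15): same x and y₁ ≡ -y₂, so the sum is the point at infinity.
9P: the point at infinity + (14, 15) = (14, 15) (identity).
10P: tangent at (14, 15): λ = (3·14² + 1)/(2·15) ≡ 11/13. 13⁻¹ ≡ 4 (mod 17) since 13·4 = 52 ≡ 1, so λ ≡ 11·4 ≡ 10.
  x = λ² - 14 - 14 = 100 - 28 ≡ 4; y = λ·(14 - 4) - 15 ≡ 0. → (4, 0)
11P: (4, 0) + (14, 15). λ = (15 - 0)/(14 - 4) ≡ 15/10 mod 17. 10⁻¹ ≡ 12 (mod 17) since 10·12 = 120 ≡ 1, so λ ≡ 10.
  x = λ² - 4 - 14 = 100 - 18 ≡ 14; y = λ·(4 - 14) - 0 ≡ 2. → (14, 2)
12P: (14, 2) + (14, 15): same x and y₁ ≡ -y₂, so the sum is the point at infinity.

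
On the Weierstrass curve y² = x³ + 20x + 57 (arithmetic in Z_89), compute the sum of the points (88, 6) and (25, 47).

(88, 6) + (25, 47). λ = (47 - 6)/(25 - 88) ≡ 41/26 mod 89. 26⁻¹ ≡ 24 (mod 89), so λ ≡ 5.
  x = λ² - 88 - 25 = 25 - 113 ≡ 1; y = λ·(88 - 1) - 6 ≡ 73. → (1, 73)

(1, 73)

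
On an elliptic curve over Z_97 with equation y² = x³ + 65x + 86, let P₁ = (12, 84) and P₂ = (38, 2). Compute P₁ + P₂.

(12, 84) + (38, 2). λ = (2 - 84)/(38 - 12) ≡ 15/26 mod 97. 26⁻¹ ≡ 56 (mod 97), so λ ≡ 64.
  x = λ² - 12 - 38 = 4096 - 50 ≡ 69; y = λ·(12 - 69) - 84 ≡ 51. → (69, 51)

(69, 51)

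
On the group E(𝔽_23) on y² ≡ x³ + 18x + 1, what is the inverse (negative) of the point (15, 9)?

-(15, 9) = (15, -9 mod 23) = (15, 14).

(15, 14)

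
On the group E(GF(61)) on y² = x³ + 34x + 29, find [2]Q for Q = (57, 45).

(21, 0)

tangent at (57, 45): λ = (3·57² + 34)/(2·45) ≡ 21/29. 29⁻¹ ≡ 40 (mod 61), so λ ≡ 21·40 ≡ 47.
  x = λ² - 57 - 57 = 2209 - 114 ≡ 21; y = λ·(57 - 21) - 45 ≡ 0. → (21, 0)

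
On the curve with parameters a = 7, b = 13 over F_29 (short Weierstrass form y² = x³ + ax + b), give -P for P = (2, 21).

-(2, 21) = (2, -21 mod 29) = (2, 8).

(2, 8)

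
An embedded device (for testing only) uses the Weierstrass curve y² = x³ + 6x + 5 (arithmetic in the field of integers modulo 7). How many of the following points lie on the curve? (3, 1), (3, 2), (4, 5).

(3, 1): 1² ≡ 1, rhs ≡ 1 → on.
(3, 2): 2² ≡ 4, rhs ≡ 1 → off.
(4, 5): 5² ≡ 4, rhs ≡ 2 → off.

1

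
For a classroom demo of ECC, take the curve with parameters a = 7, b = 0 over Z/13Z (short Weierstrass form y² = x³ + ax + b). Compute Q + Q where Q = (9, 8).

tangent at (9, 8): λ = (3·9² + 7)/(2·8) ≡ 3/3. 3⁻¹ ≡ 9 (mod 13), so λ ≡ 3·9 ≡ 1.
  x = λ² - 9 - 9 = 1 - 18 ≡ 9; y = λ·(9 - 9) - 8 ≡ 5. → (9, 5)

(9, 5)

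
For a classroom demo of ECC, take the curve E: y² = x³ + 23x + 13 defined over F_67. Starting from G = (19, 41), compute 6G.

Repeated addition: build up to 6G.
2G: tangent at (19, 41): λ = (3·19² + 23)/(2·41) ≡ 34/15. 15⁻¹ ≡ 9 (mod 67) since 15·9 = 135 ≡ 1, so λ ≡ 34·9 ≡ 38.
  x = λ² - 19 - 19 = 1444 - 38 ≡ 66; y = λ·(19 - 66) - 41 ≡ 49. → (66, 49)
3G: (66, 49) + (19, 41). λ = (41 - 49)/(19 - 66) ≡ 59/20 mod 67. 20⁻¹ ≡ 57 (mod 67) since 20·57 = 1140 ≡ 1, so λ ≡ 13.
  x = λ² - 66 - 19 = 169 - 85 ≡ 17; y = λ·(66 - 17) - 49 ≡ 52. → (17, 52)
4G: (17, 52) + (19, 41). λ = (41 - 52)/(19 - 17) ≡ 56/2 mod 67. 2⁻¹ ≡ 34 (mod 67) since 2·34 = 68 ≡ 1, so λ ≡ 28.
  x = λ² - 17 - 19 = 784 - 36 ≡ 11; y = λ·(17 - 11) - 52 ≡ 49. → (11, 49)
5G: (11, 49) + (19, 41). λ = (41 - 49)/(19 - 11) ≡ 59/8 mod 67. 8⁻¹ ≡ 42 (mod 67), so λ ≡ 66.
  x = λ² - 11 - 19 = 4356 - 30 ≡ 38; y = λ·(11 - 38) - 49 ≡ 45. → (38, 45)
6G: (38, 45) + (19, 41). λ = (41 - 45)/(19 - 38) ≡ 63/48 mod 67. 48⁻¹ ≡ 7 (mod 67) since 48·7 = 336 ≡ 1, so λ ≡ 39.
  x = λ² - 38 - 19 = 1521 - 57 ≡ 57; y = λ·(38 - 57) - 45 ≡ 18. → (57, 18)

(57, 18)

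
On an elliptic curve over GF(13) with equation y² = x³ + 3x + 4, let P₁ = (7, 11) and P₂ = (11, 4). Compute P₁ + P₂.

(7, 11) + (11, 4). λ = (4 - 11)/(11 - 7) ≡ 6/4 mod 13. 4⁻¹ ≡ 10 (mod 13) since 4·10 = 40 ≡ 1, so λ ≡ 8.
  x = λ² - 7 - 11 = 64 - 18 ≡ 7; y = λ·(7 - 7) - 11 ≡ 2. → (7, 2)

(7, 2)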